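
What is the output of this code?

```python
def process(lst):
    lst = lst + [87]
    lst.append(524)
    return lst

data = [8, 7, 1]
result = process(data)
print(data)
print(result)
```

Key concept: rebinding parameter vs mutation.
Step by step:
`data = [8, 7, 1]` → data = [8, 7, 1]
`result = process(data)` → result = [8, 7, 1, 87, 524]
`print(data)` → prints [8, 7, 1]
`print(result)` → prints [8, 7, 1, 87, 524]

Answer:
[8, 7, 1]
[8, 7, 1, 87, 524]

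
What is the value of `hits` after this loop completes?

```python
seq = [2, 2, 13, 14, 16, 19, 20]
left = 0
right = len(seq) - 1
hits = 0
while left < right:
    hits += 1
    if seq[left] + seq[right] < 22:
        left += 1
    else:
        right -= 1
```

Steps to find pair summing to 22
`hits` takes the values: 0 → 1 → 2 → 3 → 4 → 5 → 6

Answer: 6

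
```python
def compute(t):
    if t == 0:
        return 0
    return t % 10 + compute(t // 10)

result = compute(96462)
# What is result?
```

Sum of digits of 96462: 2 + 6 + 4 + 6 + 9 = 27

Answer: 27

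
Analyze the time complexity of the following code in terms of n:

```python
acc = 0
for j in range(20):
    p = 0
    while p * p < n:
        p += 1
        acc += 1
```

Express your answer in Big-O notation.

Each loop level contributes: 1 × √n. Multiplying the contributions gives O(√n).

Answer: O(√n)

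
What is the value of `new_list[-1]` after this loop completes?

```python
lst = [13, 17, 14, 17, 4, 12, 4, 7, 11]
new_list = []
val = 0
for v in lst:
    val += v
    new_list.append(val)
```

Cumulative sum ends at 99
`new_list` takes the values: [] → [13] → [13, 30] → [13, 30, 44] → [13, 30, 44, 61] → [13, 30, 44, 61, 65] → [13, 30, 44, 61, 65, 77] → [13, 30, 44, 61, 65, 77, 81] → [13, 30, 44, 61, 65, 77, 81, 88] → [13, 30, 44, 61, 65, 77, 81, 88, 99]
So `new_list[-1]` = 99

Answer: 99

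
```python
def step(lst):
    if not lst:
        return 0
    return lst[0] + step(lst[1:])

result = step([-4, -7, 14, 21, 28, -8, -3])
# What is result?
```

(-4) + (-7) + 14 + 21 + 28 + (-8) + (-3) + 0 = 41

Answer: 41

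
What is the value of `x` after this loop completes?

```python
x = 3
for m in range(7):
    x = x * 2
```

Multiply by 2, 7 times: 3 * 2^7 = 384
`x` takes the values: 3 → 6 → 12 → 24 → 48 → 96 → 192 → 384

Answer: 384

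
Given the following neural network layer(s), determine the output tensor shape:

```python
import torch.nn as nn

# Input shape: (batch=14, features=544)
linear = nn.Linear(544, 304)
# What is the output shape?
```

Input: (14, 544) -> Output: (14, 304)

Answer: (14, 304)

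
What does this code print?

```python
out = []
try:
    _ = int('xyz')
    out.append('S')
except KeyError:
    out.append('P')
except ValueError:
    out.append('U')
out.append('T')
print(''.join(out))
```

Execution trace: 'U' (except ValueError) → 'T' (after the try/except). Output: UT

Answer: UT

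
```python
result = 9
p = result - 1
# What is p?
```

Trace:
`result = 9` → result = 9
`p = result - 1` → p = 8
So p = 8

Answer: 8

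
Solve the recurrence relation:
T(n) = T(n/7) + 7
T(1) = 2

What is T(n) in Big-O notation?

Each step divides n by 7 and adds 7. After log_7(n) steps we reach T(1)=2. So T(n) = 7·log_7(n) + 2 = O(log n).

Answer: O(log n)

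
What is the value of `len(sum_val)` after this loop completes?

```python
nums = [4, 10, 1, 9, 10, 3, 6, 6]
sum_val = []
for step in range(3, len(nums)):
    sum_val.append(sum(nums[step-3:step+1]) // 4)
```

Number of 4-element averages
`sum_val` takes the values: [] → [6] → [6, 7] → [6, 7, 5] → [6, 7, 5, 7] → [6, 7, 5, 7, 6]
So `len(sum_val)` = 5

Answer: 5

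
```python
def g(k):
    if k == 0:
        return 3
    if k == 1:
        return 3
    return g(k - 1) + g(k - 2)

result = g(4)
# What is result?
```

Build up from base cases: g(0)=3, g(1)=3, g(2)=6, g(3)=9, g(4)=15

Answer: 15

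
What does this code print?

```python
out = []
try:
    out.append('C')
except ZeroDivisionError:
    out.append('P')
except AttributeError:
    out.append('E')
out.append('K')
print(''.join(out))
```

Execution trace: 'C' (try body, no exception) → 'K' (after the try/except). Output: CK

Answer: CK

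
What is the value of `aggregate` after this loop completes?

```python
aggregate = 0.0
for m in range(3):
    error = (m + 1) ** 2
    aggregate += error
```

Sum of squared losses 1² + 2² + ... + 3²
`aggregate` takes the values: 0.0 → 1.0 → 5.0 → 14.0

Answer: 14.0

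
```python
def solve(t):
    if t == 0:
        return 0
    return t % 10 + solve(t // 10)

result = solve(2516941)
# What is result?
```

Sum of digits of 2516941: 1 + 4 + 9 + 6 + 1 + 5 + 2 = 28

Answer: 28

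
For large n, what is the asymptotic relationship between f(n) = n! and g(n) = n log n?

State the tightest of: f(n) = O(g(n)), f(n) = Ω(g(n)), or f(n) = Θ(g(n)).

n! vs n log n: f(n) = Ω(g(n)) but not O(g(n)) — n! grows strictly faster than n log n.

Answer: f(n) = Ω(g(n)) but not O(g(n)) — n! grows strictly faster than n log n.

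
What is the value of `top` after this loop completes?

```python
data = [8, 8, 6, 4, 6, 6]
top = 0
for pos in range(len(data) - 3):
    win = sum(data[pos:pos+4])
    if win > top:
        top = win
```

Max sum of 4-element window in [8, 8, 6, 4, 6, 6]
`top` takes the values: 0 → 26

Answer: 26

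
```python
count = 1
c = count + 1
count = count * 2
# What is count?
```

Trace:
`count = 1` → count = 1
`c = count + 1` → c = 2
`count = count * 2` → count = 2
So count = 2

Answer: 2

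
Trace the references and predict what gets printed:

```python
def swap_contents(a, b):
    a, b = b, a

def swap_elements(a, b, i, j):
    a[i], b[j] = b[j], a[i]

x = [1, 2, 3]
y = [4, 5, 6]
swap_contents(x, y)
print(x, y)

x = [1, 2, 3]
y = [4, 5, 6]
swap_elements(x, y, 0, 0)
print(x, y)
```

Key concept: parameter rebinding vs mutation.
Step by step:
`x = [1, 2, 3]` → x = [1, 2, 3]
`y = [4, 5, 6]` → y = [4, 5, 6]
`swap_contents(x, y)` → no visible change to tracked variables
`print(x, y)` → prints [1, 2, 3] [4, 5, 6]
`x = [1, 2, 3]` → x = [1, 2, 3]
`y = [4, 5, 6]` → y = [4, 5, 6]
`swap_elements(x, y, 0, 0)` → x = [4, 2, 3]; y = [1, 5, 6]
`print(x, y)` → prints [4, 2, 3] [1, 5, 6]

Answer:
[1, 2, 3] [4, 5, 6]
[4, 2, 3] [1, 5, 6]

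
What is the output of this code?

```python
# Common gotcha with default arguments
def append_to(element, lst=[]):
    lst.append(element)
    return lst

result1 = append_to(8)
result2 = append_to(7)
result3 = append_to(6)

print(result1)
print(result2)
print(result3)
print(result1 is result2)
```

Key concept: mutable default argument gotcha.
Step by step:
`result1 = append_to(8)` → result1 = [8]
`result2 = append_to(7)` → result1 = [8, 7] (same object as result2); result2 = [8, 7] (same object as result1)
`result3 = append_to(6)` → result1 = [8, 7, 6] (same object as result2, result3); result2 = [8, 7, 6] (same object as result1, result3); result3 = [8, 7, 6] (same object as result1, result2)
`print(result1)` → prints [8, 7, 6]
`print(result2)` → prints [8, 7, 6]
`print(result3)` → prints [8, 7, 6]
`print(result1 is result2)` → prints True

Answer:
[8, 7, 6]
[8, 7, 6]
[8, 7, 6]
True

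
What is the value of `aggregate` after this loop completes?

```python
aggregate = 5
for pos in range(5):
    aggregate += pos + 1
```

Start at 5, add 1 to 5 = 20
`aggregate` takes the values: 5 → 6 → 8 → 11 → 15 → 20

Answer: 20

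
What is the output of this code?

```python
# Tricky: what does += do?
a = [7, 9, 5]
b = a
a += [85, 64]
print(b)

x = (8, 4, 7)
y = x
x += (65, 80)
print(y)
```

Key concept: += behavior differs for mutable vs immutable.
Step by step:
`a = [7, 9, 5]` → a = [7, 9, 5]
`b = a` → b = [7, 9, 5] (same object as a)
`a += [85, 64]` → a = [7, 9, 5, 85, 64] (same object as b); b = [7, 9, 5, 85, 64] (same object as a)
`print(b)` → prints [7, 9, 5, 85, 64]
`x = (8, 4, 7)` → x = (8, 4, 7)
`y = x` → y = (8, 4, 7)
`x += (65, 80)` → x = (8, 4, 7, 65, 80)
`print(y)` → prints (8, 4, 7)

Answer:
[7, 9, 5, 85, 64]
(8, 4, 7)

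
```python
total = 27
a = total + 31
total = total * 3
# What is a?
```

Trace:
`total = 27` → total = 27
`a = total + 31` → a = 58
`total = total * 3` → total = 81
So a = 58

Answer: 58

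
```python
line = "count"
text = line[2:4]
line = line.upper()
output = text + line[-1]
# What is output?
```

Trace:
`line = "count"` → line = 'count'
`text = line[2:4]` → text = 'un'
`line = line.upper()` → line = 'COUNT'
`output = text + line[-1]` → output = 'unT'
So output = 'unT'

Answer: 'unT'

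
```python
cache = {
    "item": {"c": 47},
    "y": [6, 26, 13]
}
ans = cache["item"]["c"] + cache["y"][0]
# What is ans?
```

Trace:
`cache = { ...` → cache = {'item': {'c': 47}, 'y': [6, 26, 13]}
`ans = cache["item"]["c"] + cache["y"][0]` → ans = 53
So ans = 53

Answer: 53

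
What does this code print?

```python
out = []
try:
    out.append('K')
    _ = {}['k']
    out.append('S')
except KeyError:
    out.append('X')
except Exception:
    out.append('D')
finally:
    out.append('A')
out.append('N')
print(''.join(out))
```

Execution trace: 'K' (try body) → 'X' (except KeyError) → 'A' (finally) → 'N' (after the try/except). Output: KXAN

Answer: KXAN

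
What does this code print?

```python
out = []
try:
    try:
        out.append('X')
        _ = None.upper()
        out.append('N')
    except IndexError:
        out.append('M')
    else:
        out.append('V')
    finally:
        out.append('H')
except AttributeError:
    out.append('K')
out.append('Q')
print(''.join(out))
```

Execution trace: 'X' (try body) → 'H' (finally) → 'K' (outer except AttributeError) → 'Q' (after the try/except). Output: XHKQ

Answer: XHKQ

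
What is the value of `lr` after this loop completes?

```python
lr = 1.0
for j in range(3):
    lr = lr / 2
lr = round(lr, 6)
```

Halving LR 3 times: 1 / 2^3
`lr` takes the values: 1.0 → 0.5 → 0.25 → 0.125

Answer: 0.125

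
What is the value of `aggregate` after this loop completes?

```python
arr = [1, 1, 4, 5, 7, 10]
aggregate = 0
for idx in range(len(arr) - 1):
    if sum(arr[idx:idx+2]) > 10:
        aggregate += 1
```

Count windows with sum > 10
`aggregate` takes the values: 0 → 1 → 2

Answer: 2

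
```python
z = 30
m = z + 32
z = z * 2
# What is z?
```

Trace:
`z = 30` → z = 30
`m = z + 32` → m = 62
`z = z * 2` → z = 60
So z = 60

Answer: 60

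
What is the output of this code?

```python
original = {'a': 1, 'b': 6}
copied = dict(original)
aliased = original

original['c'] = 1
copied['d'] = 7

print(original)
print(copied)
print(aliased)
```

Key concept: dict() creates copy, assignment creates alias.
Step by step:
`original = {'a': 1, 'b': 6}` → original = {'a': 1, 'b': 6}
`copied = dict(original)` → copied = {'a': 1, 'b': 6}
`aliased = original` → aliased = {'a': 1, 'b': 6} (same object as original)
`original['c'] = 1` → original = {'a': 1, 'b': 6, 'c': 1} (same object as aliased); aliased = {'a': 1, 'b': 6, 'c': 1} (same object as original)
`copied['d'] = 7` → copied = {'a': 1, 'b': 6, 'd': 7}
`print(original)` → prints {'a': 1, 'b': 6, 'c': 1}
`print(copied)` → prints {'a': 1, 'b': 6, 'd': 7}
`print(aliased)` → prints {'a': 1, 'b': 6, 'c': 1}

Answer:
{'a': 1, 'b': 6, 'c': 1}
{'a': 1, 'b': 6, 'd': 7}
{'a': 1, 'b': 6, 'c': 1}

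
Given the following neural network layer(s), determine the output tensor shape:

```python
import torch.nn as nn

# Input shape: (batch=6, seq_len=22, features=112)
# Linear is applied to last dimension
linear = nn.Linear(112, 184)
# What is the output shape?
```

Input: (6, 22, 112) -> Output: (6, 22, 184)

Answer: (6, 22, 184)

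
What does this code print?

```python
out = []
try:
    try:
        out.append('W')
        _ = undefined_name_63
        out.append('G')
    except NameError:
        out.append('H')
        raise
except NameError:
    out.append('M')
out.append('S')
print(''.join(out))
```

Execution trace: 'W' (inner try body) → 'H' (inner except NameError) → 'M' (outer except NameError) → 'S' (after the try/except). Output: WHMS

Answer: WHMS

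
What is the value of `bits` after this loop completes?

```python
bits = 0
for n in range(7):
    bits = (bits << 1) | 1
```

Build 7 consecutive 1-bits: 0b1111111
`bits` takes the values: 0 → 1 → 3 → 7 → 15 → 31 → 63 → 127

Answer: 127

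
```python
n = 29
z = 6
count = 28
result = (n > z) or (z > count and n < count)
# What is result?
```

Trace:
`n = 29` → n = 29
`z = 6` → z = 6
`count = 28` → count = 28
`result = (n > z) or (z > count and n < count)` → result = True
So result = True

Answer: True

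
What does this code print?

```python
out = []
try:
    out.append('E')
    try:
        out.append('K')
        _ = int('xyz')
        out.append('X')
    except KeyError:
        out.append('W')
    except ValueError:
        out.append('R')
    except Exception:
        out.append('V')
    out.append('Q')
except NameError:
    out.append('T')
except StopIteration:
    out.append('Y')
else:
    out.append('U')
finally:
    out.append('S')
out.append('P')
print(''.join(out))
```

Execution trace: 'E' (try body) → 'K' (inner try body) → 'R' (inner except ValueError) → 'Q' (try body, no exception) → 'U' (else) → 'S' (finally) → 'P' (after the try/except). Output: EKRQUSP

Answer: EKRQUSP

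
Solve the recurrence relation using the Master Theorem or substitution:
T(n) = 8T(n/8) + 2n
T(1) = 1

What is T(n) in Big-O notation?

By Master Theorem: a=8, b=8, f(n)=2n. Since log_8(8) = 1 and f(n) = Θ(n^1), Case 2 applies. T(n) = O(n log n).

Answer: O(n log n)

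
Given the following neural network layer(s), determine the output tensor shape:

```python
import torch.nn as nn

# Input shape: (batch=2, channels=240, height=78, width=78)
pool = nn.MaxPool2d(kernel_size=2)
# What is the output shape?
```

Input: (2, 240, 78, 78) -> Output: (2, 240, 39, 39)

Answer: (2, 240, 39, 39)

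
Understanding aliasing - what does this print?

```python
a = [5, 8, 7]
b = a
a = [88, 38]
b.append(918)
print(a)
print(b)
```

Key concept: rebinding vs mutation: a is rebound to a new list, b still points at the original.
Step by step:
`a = [5, 8, 7]` → a = [5, 8, 7]
`b = a` → b = [5, 8, 7] (same object as a)
`a = [88, 38]` → a = [88, 38]
`b.append(918)` → b = [5, 8, 7, 918]
`print(a)` → prints [88, 38]
`print(b)` → prints [5, 8, 7, 918]

Answer:
[88, 38]
[5, 8, 7, 918]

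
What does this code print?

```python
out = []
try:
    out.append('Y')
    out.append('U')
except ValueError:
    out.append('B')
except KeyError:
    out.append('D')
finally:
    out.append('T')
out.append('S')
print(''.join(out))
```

Execution trace: 'Y' (try body) → 'U' (try body, no exception) → 'T' (finally) → 'S' (after the try/except). Output: YUTS

Answer: YUTS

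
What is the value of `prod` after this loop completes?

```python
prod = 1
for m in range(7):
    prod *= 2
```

2^7 = 128
`prod` takes the values: 1 → 2 → 4 → 8 → 16 → 32 → 64 → 128

Answer: 128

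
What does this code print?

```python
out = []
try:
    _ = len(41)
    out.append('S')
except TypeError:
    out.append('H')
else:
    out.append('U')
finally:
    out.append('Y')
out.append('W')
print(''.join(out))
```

Execution trace: 'H' (except TypeError) → 'Y' (finally) → 'W' (after the try/except). Output: HYW

Answer: HYW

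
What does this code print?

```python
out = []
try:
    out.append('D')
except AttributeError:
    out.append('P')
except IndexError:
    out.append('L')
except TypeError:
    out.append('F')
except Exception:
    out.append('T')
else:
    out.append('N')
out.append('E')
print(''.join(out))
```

Execution trace: 'D' (try body, no exception) → 'N' (else) → 'E' (after the try/except). Output: DNE

Answer: DNE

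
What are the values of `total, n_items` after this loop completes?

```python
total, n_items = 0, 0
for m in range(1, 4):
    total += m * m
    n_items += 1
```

Sum of squares and count
`total, n_items` takes the values: (0, 0) → (1, 0) → (1, 1) → (5, 1) → (5, 2) → (14, 2) → (14, 3)

Answer: 14, 3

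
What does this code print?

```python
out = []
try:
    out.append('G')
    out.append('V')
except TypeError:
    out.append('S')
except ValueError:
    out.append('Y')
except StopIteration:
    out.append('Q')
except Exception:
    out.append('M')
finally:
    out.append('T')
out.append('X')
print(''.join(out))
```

Execution trace: 'G' (try body) → 'V' (try body, no exception) → 'T' (finally) → 'X' (after the try/except). Output: GVTX

Answer: GVTX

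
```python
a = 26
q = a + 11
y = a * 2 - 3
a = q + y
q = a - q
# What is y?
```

Trace:
`a = 26` → a = 26
`q = a + 11` → q = 37
`y = a * 2 - 3` → y = 49
`a = q + y` → a = 86
`q = a - q` → q = 49
So y = 49

Answer: 49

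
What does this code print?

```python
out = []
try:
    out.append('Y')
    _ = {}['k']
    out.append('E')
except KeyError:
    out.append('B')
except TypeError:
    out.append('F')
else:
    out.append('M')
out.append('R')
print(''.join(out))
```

Execution trace: 'Y' (try body) → 'B' (except KeyError) → 'R' (after the try/except). Output: YBR

Answer: YBR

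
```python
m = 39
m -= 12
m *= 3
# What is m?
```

Trace:
`m = 39` → m = 39
`m -= 12` → m = 27
`m *= 3` → m = 81
So m = 81

Answer: 81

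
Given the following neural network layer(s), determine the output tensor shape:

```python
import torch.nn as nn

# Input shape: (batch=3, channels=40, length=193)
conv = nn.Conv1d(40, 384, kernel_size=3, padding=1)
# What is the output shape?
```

Input: (3, 40, 193) -> Output: (3, 384, 193)

Answer: (3, 384, 193)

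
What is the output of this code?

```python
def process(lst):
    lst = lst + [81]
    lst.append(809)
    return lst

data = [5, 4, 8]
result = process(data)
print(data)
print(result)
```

Key concept: rebinding parameter vs mutation.
Step by step:
`data = [5, 4, 8]` → data = [5, 4, 8]
`result = process(data)` → result = [5, 4, 8, 81, 809]
`print(data)` → prints [5, 4, 8]
`print(result)` → prints [5, 4, 8, 81, 809]

Answer:
[5, 4, 8]
[5, 4, 8, 81, 809]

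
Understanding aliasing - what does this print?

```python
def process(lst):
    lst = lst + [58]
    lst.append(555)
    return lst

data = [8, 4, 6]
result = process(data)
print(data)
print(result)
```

Key concept: rebinding parameter vs mutation.
Step by step:
`data = [8, 4, 6]` → data = [8, 4, 6]
`result = process(data)` → result = [8, 4, 6, 58, 555]
`print(data)` → prints [8, 4, 6]
`print(result)` → prints [8, 4, 6, 58, 555]

Answer:
[8, 4, 6]
[8, 4, 6, 58, 555]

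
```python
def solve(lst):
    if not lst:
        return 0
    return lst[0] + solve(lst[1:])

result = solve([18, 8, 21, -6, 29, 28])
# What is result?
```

18 + 8 + 21 + (-6) + 29 + 28 + 0 = 98

Answer: 98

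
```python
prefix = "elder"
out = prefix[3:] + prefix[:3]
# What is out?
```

Trace:
`prefix = "elder"` → prefix = 'elder'
`out = prefix[3:] + prefix[:3]` → out = 'ereld'
So out = 'ereld'

Answer: 'ereld'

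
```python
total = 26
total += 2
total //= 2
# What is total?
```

Trace:
`total = 26` → total = 26
`total += 2` → total = 28
`total //= 2` → total = 14
So total = 14

Answer: 14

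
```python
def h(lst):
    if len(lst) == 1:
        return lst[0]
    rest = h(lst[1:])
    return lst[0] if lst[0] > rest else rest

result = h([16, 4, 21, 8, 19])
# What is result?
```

Recursive max over [16, 4, 21, 8, 19] = 21

Answer: 21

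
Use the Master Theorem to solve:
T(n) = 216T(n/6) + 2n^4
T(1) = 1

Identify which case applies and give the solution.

a=216, b=6, f(n)=2n^4. log_6(216) = 3. Since c=4 > 3 and the regularity condition holds (216(n/6)^4 = (216/6^4)n^4 with 216/6^4 < 1), Case 3 applies: T(n) = Θ(f(n)) = O(n^4).

Answer: O(n^4) - Case 3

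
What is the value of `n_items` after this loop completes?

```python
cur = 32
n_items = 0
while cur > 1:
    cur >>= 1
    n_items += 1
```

Count right shifts until 1
`n_items` takes the values: 0 → 1 → 2 → 3 → 4 → 5

Answer: 5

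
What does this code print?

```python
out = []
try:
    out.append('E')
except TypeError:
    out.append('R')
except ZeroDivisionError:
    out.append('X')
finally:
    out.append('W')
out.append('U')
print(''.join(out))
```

Execution trace: 'E' (try body, no exception) → 'W' (finally) → 'U' (after the try/except). Output: EWU

Answer: EWU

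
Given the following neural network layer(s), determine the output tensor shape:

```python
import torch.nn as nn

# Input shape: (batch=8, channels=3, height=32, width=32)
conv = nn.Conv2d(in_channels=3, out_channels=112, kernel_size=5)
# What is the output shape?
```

Input: (8, 3, 32, 32) -> Output: (8, 112, 28, 28)

Answer: (8, 112, 28, 28)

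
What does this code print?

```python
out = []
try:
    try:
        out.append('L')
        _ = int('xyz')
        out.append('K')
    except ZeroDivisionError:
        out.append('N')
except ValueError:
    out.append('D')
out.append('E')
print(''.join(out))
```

Execution trace: 'L' (inner try body) → 'D' (outer except ValueError) → 'E' (after the try/except). Output: LDE

Answer: LDE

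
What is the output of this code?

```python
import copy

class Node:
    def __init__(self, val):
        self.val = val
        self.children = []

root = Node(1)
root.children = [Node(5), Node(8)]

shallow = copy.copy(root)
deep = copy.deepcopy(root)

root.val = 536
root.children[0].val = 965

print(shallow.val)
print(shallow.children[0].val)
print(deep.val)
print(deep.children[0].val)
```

Key concept: deep copy with custom objects.
Step by step:
`root = Node(1)` → root = Node(val=1, children=[])
`root.children = [Node(5), Node(8)]` → root = Node(val=1, children=[Node(val=5, children=[]), Node(val=8, children=[])])
`shallow = copy.copy(root)` → shallow = Node(val=1, children=[Node(val=5, children=[]), Node(val=8, children=[])])
`deep = copy.deepcopy(root)` → deep = Node(val=1, children=[Node(val=5, children=[]), Node(val=8, children=[])])
`root.val = 536` → root = Node(val=536, children=[Node(val=5, children=[]), Node(val=8, children=[])])
`root.children[0].val = 965` → root = Node(val=536, children=[Node(val=965, children=[]), Node(val=8, children=[])]); shallow = Node(val=1, children=[Node(val=965, children=[]), Node(val=8, children=[])])
`print(shallow.val)` → prints 1
`print(shallow.children[0].val)` → prints 965
`print(deep.val)` → prints 1
`print(deep.children[0].val)` → prints 5

Answer:
1
965
1
5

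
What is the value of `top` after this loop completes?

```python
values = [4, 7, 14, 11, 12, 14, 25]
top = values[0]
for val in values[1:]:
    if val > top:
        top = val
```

Maximum of [4, 7, 14, 11, 12, 14, 25]
`top` takes the values: 4 → 7 → 14 → 25

Answer: 25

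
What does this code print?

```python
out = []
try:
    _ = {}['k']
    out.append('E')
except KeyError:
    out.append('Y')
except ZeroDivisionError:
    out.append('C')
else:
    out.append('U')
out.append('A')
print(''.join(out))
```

Execution trace: 'Y' (except KeyError) → 'A' (after the try/except). Output: YA

Answer: YA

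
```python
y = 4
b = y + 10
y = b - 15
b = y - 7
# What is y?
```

Trace:
`y = 4` → y = 4
`b = y + 10` → b = 14
`y = b - 15` → y = -1
`b = y - 7` → b = -8
So y = -1

Answer: -1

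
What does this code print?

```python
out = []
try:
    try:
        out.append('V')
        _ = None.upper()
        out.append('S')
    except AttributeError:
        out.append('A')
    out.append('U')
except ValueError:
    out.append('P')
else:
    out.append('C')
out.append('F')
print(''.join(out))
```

Execution trace: 'V' (inner try body) → 'A' (inner except AttributeError) → 'U' (try body, no exception) → 'C' (else) → 'F' (after the try/except). Output: VAUCF

Answer: VAUCF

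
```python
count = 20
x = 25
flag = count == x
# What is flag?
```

Trace:
`count = 20` → count = 20
`x = 25` → x = 25
`flag = count == x` → flag = False
So flag = False

Answer: False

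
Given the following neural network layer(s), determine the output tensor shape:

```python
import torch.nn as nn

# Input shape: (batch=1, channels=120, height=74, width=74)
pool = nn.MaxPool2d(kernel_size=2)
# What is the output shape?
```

Input: (1, 120, 74, 74) -> Output: (1, 120, 37, 37)

Answer: (1, 120, 37, 37)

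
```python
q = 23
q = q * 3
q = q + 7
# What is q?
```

Trace:
`q = 23` → q = 23
`q = q * 3` → q = 69
`q = q + 7` → q = 76
So q = 76

Answer: 76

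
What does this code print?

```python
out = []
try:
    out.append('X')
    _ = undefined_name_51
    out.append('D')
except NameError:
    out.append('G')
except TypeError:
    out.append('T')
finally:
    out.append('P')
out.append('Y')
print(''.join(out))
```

Execution trace: 'X' (try body) → 'G' (except NameError) → 'P' (finally) → 'Y' (after the try/except). Output: XGPY

Answer: XGPY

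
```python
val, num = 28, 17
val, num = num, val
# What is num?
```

Trace:
`val, num = 28, 17` → val = 28; num = 17
`val, num = num, val` → val = 17; num = 28
So num = 28

Answer: 28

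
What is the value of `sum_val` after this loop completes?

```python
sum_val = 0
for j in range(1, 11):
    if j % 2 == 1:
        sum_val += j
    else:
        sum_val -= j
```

Add odd, subtract even
`sum_val` takes the values: 0 → 1 → -1 → 2 → -2 → 3 → -3 → 4 → -4 → 5 → -5

Answer: -5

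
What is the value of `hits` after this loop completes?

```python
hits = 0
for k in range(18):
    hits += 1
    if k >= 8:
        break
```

Loop breaks when k reaches 8, hits is 9
`hits` takes the values: 0 → 1 → 2 → 3 → 4 → 5 → 6 → 7 → 8 → 9

Answer: 9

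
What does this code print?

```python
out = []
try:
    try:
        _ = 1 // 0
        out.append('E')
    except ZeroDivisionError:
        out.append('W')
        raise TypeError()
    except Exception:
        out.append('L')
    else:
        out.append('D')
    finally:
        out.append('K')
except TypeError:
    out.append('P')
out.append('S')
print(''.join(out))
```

Execution trace: 'W' (inner except ZeroDivisionError) → 'K' (inner finally) → 'P' (outer except TypeError) → 'S' (after the try/except). Output: WKPS

Answer: WKPS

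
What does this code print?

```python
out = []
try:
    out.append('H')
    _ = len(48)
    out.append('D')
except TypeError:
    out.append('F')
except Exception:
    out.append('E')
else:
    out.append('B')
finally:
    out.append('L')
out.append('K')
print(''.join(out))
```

Execution trace: 'H' (try body) → 'F' (except TypeError) → 'L' (finally) → 'K' (after the try/except). Output: HFLK

Answer: HFLK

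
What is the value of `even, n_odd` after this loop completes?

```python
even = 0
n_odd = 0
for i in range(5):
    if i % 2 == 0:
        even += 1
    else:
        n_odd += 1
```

Count evens and odds in range(5)
`even, n_odd` takes the values: (0, 0) → (1, 0) → (1, 1) → (2, 1) → (2, 2) → (3, 2)

Answer: 3, 2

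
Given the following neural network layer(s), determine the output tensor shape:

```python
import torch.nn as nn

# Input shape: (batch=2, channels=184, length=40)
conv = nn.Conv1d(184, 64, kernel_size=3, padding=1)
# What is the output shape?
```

Input: (2, 184, 40) -> Output: (2, 64, 40)

Answer: (2, 64, 40)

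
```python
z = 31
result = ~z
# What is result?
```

Trace:
`z = 31` → z = 31
`result = ~z` → result = -32
So result = -32

Answer: -32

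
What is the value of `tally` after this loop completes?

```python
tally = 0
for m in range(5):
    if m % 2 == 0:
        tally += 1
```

Count numbers divisible by 2 in range(5)
`tally` takes the values: 0 → 1 → 2 → 3

Answer: 3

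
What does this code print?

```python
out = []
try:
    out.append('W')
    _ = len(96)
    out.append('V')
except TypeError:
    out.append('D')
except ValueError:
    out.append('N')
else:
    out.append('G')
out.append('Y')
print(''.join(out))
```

Execution trace: 'W' (try body) → 'D' (except TypeError) → 'Y' (after the try/except). Output: WDY

Answer: WDY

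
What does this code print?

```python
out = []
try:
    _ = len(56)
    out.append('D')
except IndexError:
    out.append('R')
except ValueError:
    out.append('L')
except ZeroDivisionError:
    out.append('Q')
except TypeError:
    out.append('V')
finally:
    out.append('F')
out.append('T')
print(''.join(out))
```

Execution trace: 'V' (except TypeError) → 'F' (finally) → 'T' (after the try/except). Output: VFT

Answer: VFT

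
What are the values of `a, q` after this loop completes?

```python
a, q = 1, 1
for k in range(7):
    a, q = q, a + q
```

Fibonacci: after 7 iterations
`a, q` takes the values: (1, 1) → (1, 2) → (2, 3) → (3, 5) → (5, 8) → (8, 13) → (13, 21) → (21, 34)

Answer: 21, 34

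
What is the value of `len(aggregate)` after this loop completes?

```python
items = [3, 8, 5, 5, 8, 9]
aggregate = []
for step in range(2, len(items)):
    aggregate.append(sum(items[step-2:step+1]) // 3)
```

Number of 3-element averages
`aggregate` takes the values: [] → [5] → [5, 6] → [5, 6, 6] → [5, 6, 6, 7]
So `len(aggregate)` = 4

Answer: 4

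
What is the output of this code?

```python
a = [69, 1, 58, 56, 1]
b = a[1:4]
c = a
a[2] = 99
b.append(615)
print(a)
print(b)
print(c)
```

Key concept: slice vs alias.
Step by step:
`a = [69, 1, 58, 56, 1]` → a = [69, 1, 58, 56, 1]
`b = a[1:4]` → b = [1, 58, 56]
`c = a` → c = [69, 1, 58, 56, 1] (same object as a)
`a[2] = 99` → a = [69, 1, 99, 56, 1] (same object as c); c = [69, 1, 99, 56, 1] (same object as a)
`b.append(615)` → b = [1, 58, 56, 615]
`print(a)` → prints [69, 1, 99, 56, 1]
`print(b)` → prints [1, 58, 56, 615]
`print(c)` → prints [69, 1, 99, 56, 1]

Answer:
[69, 1, 99, 56, 1]
[1, 58, 56, 615]
[69, 1, 99, 56, 1]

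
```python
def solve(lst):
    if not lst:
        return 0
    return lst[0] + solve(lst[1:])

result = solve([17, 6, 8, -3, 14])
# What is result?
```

17 + 6 + 8 + (-3) + 14 + 0 = 42

Answer: 42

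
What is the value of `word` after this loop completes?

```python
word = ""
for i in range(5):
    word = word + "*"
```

Repeat '*' 5 times
`word` takes the values: "" → "*" → "**" → "***" → "****" → "*****"

Answer: "*****"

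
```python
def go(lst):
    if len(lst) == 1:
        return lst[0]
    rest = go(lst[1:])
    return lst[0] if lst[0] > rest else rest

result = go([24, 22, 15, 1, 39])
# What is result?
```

Recursive max over [24, 22, 15, 1, 39] = 39

Answer: 39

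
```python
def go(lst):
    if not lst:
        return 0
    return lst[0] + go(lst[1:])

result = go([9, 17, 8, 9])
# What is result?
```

9 + 17 + 8 + 9 + 0 = 43

Answer: 43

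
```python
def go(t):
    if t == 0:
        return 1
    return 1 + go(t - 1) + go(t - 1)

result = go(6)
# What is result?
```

go(t) = 1 + 2·go(t-1), go(0)=1. Closed form: (1+1)·2^6 - 1 = 127.

Answer: 127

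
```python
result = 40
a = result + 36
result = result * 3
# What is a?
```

Trace:
`result = 40` → result = 40
`a = result + 36` → a = 76
`result = result * 3` → result = 120
So a = 76

Answer: 76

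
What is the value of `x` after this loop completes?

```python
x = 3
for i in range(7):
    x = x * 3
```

Multiply by 3, 7 times: 3 * 3^7 = 6561
`x` takes the values: 3 → 9 → 27 → 81 → 243 → 729 → 2187 → 6561

Answer: 6561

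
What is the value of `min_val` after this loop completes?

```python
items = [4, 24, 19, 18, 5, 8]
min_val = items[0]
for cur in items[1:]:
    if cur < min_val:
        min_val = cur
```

Minimum of [4, 24, 19, 18, 5, 8]
`min_val` takes the values: 4

Answer: 4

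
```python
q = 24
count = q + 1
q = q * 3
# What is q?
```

Trace:
`q = 24` → q = 24
`count = q + 1` → count = 25
`q = q * 3` → q = 72
So q = 72

Answer: 72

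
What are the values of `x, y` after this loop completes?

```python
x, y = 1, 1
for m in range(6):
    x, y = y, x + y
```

Fibonacci: after 6 iterations
`x, y` takes the values: (1, 1) → (1, 2) → (2, 3) → (3, 5) → (5, 8) → (8, 13) → (13, 21)

Answer: 13, 21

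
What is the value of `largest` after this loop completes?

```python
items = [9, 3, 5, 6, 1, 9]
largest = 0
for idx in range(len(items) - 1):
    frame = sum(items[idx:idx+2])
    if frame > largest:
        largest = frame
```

Max sum of 2-element window in [9, 3, 5, 6, 1, 9]
`largest` takes the values: 0 → 12

Answer: 12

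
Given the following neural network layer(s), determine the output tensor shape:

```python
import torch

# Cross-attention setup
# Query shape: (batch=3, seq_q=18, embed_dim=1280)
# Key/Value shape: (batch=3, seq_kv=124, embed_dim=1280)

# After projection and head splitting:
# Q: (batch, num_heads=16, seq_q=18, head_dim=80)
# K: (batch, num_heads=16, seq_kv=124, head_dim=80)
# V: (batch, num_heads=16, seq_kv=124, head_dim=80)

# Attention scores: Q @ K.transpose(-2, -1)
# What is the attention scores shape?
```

Input: (3, 18, 1280) -> Output: (3, 16, 18, 124)

Answer: (3, 16, 18, 124)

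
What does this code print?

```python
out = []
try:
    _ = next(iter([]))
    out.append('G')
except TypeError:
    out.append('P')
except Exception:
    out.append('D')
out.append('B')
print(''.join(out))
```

Execution trace: 'D' (except Exception) → 'B' (after the try/except). Output: DB

Answer: DB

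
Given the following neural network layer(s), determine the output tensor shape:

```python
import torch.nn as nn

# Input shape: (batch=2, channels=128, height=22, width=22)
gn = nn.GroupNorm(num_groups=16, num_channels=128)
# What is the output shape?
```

Input: (2, 128, 22, 22) -> Output: (2, 128, 22, 22)

Answer: (2, 128, 22, 22)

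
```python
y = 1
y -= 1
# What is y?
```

Trace:
`y = 1` → y = 1
`y -= 1` → y = 0
So y = 0

Answer: 0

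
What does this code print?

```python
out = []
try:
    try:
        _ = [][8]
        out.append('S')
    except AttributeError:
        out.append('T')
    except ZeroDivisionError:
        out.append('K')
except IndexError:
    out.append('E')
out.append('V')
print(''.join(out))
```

Execution trace: 'E' (outer except IndexError) → 'V' (after the try/except). Output: EV

Answer: EV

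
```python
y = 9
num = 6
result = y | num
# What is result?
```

Trace:
`y = 9` → y = 9
`num = 6` → num = 6
`result = y | num` → result = 15
So result = 15

Answer: 15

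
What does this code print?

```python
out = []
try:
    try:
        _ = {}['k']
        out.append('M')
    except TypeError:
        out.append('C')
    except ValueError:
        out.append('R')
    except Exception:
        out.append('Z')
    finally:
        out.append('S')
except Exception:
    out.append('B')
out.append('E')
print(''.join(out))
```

Execution trace: 'Z' (inner except Exception) → 'S' (inner finally) → 'E' (after the try/except). Output: ZSE

Answer: ZSE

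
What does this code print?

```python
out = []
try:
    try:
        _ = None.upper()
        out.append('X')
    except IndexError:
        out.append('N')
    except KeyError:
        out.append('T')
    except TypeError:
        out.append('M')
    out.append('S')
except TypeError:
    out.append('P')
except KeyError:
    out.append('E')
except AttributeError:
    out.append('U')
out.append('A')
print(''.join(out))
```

Execution trace: 'U' (except AttributeError) → 'A' (after the try/except). Output: UA

Answer: UA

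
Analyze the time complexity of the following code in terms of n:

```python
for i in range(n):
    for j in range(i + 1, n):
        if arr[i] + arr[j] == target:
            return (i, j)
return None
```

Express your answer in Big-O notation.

This is Two sum brute force. Time complexity: O(n²).

Answer: O(n²)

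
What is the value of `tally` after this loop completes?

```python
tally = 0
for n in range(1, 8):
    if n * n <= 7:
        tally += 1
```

Count numbers where n² ≤ 7
`tally` takes the values: 0 → 1 → 2

Answer: 2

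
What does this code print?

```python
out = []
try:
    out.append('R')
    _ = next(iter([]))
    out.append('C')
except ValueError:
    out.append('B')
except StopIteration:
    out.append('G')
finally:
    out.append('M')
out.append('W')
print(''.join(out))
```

Execution trace: 'R' (try body) → 'G' (except StopIteration) → 'M' (finally) → 'W' (after the try/except). Output: RGMW

Answer: RGMW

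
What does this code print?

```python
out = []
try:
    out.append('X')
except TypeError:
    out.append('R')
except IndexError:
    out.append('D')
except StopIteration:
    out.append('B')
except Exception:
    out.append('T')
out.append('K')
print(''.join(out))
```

Execution trace: 'X' (try body, no exception) → 'K' (after the try/except). Output: XK

Answer: XK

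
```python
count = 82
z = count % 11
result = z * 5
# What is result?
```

Trace:
`count = 82` → count = 82
`z = count % 11` → z = 5
`result = z * 5` → result = 25
So result = 25

Answer: 25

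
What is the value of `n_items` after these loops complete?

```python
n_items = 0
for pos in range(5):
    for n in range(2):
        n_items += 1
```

5 * 2 = 10
`n_items` takes the values: 0 → 1 → 2 → 3 → 4 → 5 → 6 → 7 → 8 → 9 → 10

Answer: 10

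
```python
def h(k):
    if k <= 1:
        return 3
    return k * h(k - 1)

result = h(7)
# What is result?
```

h(7) = 7 * 6 * 5 * 4 * 3 * 2 * 3 = 15120

Answer: 15120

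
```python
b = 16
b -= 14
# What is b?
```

Trace:
`b = 16` → b = 16
`b -= 14` → b = 2
So b = 2

Answer: 2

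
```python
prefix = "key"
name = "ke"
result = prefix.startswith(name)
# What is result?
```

Trace:
`prefix = "key"` → prefix = 'key'
`name = "ke"` → name = 'ke'
`result = prefix.startswith(name)` → result = True
So result = True

Answer: True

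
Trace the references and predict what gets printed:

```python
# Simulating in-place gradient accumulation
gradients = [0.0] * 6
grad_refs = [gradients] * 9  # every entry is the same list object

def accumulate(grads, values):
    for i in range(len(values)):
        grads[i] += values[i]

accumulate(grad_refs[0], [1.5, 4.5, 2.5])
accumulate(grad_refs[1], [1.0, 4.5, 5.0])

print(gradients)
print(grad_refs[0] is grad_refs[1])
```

Key concept: gradient accumulation aliasing.
Step by step:
`gradients = [0.0] * 6` → gradients = [0.0, 0.0, 0.0, 0.0, 0.0, 0.0]
`grad_refs = [gradients] * 9` → grad_refs = [[0.0, 0.0, 0.0, 0.0, 0.0, 0.0], [0.0, 0.0, 0.0, 0.0, 0.0, 0.0], [0.0, 0.0, 0.0, 0.0, 0.0, 0.0], [0.0, 0.0, 0.0, 0.0, 0.0, 0.0], [0.0, 0.0, 0.0, 0.0, 0.0, 0.0], [0.0, 0.0, 0.0, 0.0, 0.0, 0.0], [0.0, 0.0, 0.0, 0.0, 0.0, 0.0], [0.0, 0.0, 0.0, 0.0, 0.0, 0.0], [0.0, 0.0, 0.0, 0.0, 0.0, 0.0]]
`accumulate(grad_refs[0], [1.5, 4.5, 2.5])` → gradients = [1.5, 4.5, 2.5, 0.0, 0.0, 0.0]; grad_refs = [[1.5, 4.5, 2.5, 0.0, 0.0, 0.0], [1.5, 4.5, 2.5, 0.0, 0.0, 0.0], [1.5, 4.5, 2.5, 0.0, 0.0, 0.0], [1.5, 4.5, 2.5, 0.0, 0.0, 0.0], [1.5, 4.5, 2.5, 0.0, 0.0, 0.0], [1.5, 4.5, 2.5, 0.0, 0.0, 0.0], [1.5, 4.5, 2.5, 0.0, 0.0, 0.0], [1.5, 4.5, 2.5, 0.0, 0.0, 0.0], [1.5, 4.5, 2.5, 0.0, 0.0, 0.0]]
`accumulate(grad_refs[1], [1.0, 4.5, 5.0])` → gradients = [2.5, 9.0, 7.5, 0.0, 0.0, 0.0]; grad_refs = [[2.5, 9.0, 7.5, 0.0, 0.0, 0.0], [2.5, 9.0, 7.5, 0.0, 0.0, 0.0], [2.5, 9.0, 7.5, 0.0, 0.0, 0.0], [2.5, 9.0, 7.5, 0.0, 0.0, 0.0], [2.5, 9.0, 7.5, 0.0, 0.0, 0.0], [2.5, 9.0, 7.5, 0.0, 0.0, 0.0], [2.5, 9.0, 7.5, 0.0, 0.0, 0.0], [2.5, 9.0, 7.5, 0.0, 0.0, 0.0], [2.5, 9.0, 7.5, 0.0, 0.0, 0.0]]
`print(gradients)` → prints [2.5, 9.0, 7.5, 0.0, 0.0, 0.0]
`print(grad_refs[0] is grad_refs[1])` → prints True

Answer:
[2.5, 9.0, 7.5, 0.0, 0.0, 0.0]
True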